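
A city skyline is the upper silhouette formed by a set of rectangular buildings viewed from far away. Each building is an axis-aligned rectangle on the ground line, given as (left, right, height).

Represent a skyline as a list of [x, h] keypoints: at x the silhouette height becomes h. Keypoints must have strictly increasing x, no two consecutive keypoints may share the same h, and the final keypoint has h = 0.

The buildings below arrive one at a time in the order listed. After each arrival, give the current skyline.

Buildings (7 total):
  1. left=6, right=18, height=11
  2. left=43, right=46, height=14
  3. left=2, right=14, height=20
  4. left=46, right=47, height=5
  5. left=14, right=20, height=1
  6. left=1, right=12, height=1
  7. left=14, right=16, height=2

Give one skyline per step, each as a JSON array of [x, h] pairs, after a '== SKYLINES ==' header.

== SKYLINES ==
[[6,11],[18,0]]
[[6,11],[18,0],[43,14],[46,0]]
[[2,20],[14,11],[18,0],[43,14],[46,0]]
[[2,20],[14,11],[18,0],[43,14],[46,5],[47,0]]
[[2,20],[14,11],[18,1],[20,0],[43,14],[46,5],[47,0]]
[[1,1],[2,20],[14,11],[18,1],[20,0],[43,14],[46,5],[47,0]]
[[1,1],[2,20],[14,11],[18,1],[20,0],[43,14],[46,5],[47,0]]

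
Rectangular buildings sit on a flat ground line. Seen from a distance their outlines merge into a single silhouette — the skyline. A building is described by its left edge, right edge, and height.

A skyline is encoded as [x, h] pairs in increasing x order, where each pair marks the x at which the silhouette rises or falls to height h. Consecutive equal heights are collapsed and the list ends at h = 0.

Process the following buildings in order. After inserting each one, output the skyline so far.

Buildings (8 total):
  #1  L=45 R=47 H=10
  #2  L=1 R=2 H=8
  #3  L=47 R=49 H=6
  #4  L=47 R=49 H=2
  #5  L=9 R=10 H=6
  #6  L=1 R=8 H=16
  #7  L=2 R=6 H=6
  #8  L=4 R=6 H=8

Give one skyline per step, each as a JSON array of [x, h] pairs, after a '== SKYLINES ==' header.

== SKYLINES ==
[[45,10],[47,0]]
[[1,8],[2,0],[45,10],[47,0]]
[[1,8],[2,0],[45,10],[47,6],[49,0]]
[[1,8],[2,0],[45,10],[47,6],[49,0]]
[[1,8],[2,0],[9,6],[10,0],[45,10],[47,6],[49,0]]
[[1,16],[8,0],[9,6],[10,0],[45,10],[47,6],[49,0]]
[[1,16],[8,0],[9,6],[10,0],[45,10],[47,6],[49,0]]
[[1,16],[8,0],[9,6],[10,0],[45,10],[47,6],[49,0]]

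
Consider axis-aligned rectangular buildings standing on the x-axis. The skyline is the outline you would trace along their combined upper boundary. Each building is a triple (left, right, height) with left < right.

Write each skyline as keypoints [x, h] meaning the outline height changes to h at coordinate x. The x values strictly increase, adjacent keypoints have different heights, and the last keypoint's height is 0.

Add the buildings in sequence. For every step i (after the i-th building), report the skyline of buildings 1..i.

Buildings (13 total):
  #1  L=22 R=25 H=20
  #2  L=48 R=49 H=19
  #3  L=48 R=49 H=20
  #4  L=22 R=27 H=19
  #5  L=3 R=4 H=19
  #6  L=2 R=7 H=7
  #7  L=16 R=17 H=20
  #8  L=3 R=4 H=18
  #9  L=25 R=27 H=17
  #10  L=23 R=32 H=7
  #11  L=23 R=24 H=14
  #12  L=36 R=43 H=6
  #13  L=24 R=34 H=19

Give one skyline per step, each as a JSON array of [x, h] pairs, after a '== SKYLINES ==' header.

== SKYLINES ==
[[22,20],[25,0]]
[[22,20],[25,0],[48,19],[49,0]]
[[22,20],[25,0],[48,20],[49,0]]
[[22,20],[25,19],[27,0],[48,20],[49,0]]
[[3,19],[4,0],[22,20],[25,19],[27,0],[48,20],[49,0]]
[[2,7],[3,19],[4,7],[7,0],[22,20],[25,19],[27,0],[48,20],[49,0]]
[[2,7],[3,19],[4,7],[7,0],[16,20],[17,0],[22,20],[25,19],[27,0],[48,20],[49,0]]
[[2,7],[3,19],[4,7],[7,0],[16,20],[17,0],[22,20],[25,19],[27,0],[48,20],[49,0]]
[[2,7],[3,19],[4,7],[7,0],[16,20],[17,0],[22,20],[25,19],[27,0],[48,20],[49,0]]
[[2,7],[3,19],[4,7],[7,0],[16,20],[17,0],[22,20],[25,19],[27,7],[32,0],[48,20],[49,0]]
[[2,7],[3,19],[4,7],[7,0],[16,20],[17,0],[22,20],[25,19],[27,7],[32,0],[48,20],[49,0]]
[[2,7],[3,19],[4,7],[7,0],[16,20],[17,0],[22,20],[25,19],[27,7],[32,0],[36,6],[43,0],[48,20],[49,0]]
[[2,7],[3,19],[4,7],[7,0],[16,20],[17,0],[22,20],[25,19],[34,0],[36,6],[43,0],[48,20],[49,0]]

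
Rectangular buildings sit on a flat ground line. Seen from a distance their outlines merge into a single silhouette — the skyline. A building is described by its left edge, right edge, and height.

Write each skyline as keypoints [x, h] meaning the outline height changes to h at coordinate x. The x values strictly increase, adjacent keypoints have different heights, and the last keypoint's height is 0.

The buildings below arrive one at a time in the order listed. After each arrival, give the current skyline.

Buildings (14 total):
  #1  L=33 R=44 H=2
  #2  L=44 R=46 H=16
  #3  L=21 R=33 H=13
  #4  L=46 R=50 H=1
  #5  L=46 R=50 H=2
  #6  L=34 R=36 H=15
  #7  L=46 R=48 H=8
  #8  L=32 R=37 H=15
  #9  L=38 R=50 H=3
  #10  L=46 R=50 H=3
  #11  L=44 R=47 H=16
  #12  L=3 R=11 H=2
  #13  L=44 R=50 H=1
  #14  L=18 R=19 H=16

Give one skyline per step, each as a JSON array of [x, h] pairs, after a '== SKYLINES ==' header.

== SKYLINES ==
[[33,2],[44,0]]
[[33,2],[44,16],[46,0]]
[[21,13],[33,2],[44,16],[46,0]]
[[21,13],[33,2],[44,16],[46,1],[50,0]]
[[21,13],[33,2],[44,16],[46,2],[50,0]]
[[21,13],[33,2],[34,15],[36,2],[44,16],[46,2],[50,0]]
[[21,13],[33,2],[34,15],[36,2],[44,16],[46,8],[48,2],[50,0]]
[[21,13],[32,15],[37,2],[44,16],[46,8],[48,2],[50,0]]
[[21,13],[32,15],[37,2],[38,3],[44,16],[46,8],[48,3],[50,0]]
[[21,13],[32,15],[37,2],[38,3],[44,16],[46,8],[48,3],[50,0]]
[[21,13],[32,15],[37,2],[38,3],[44,16],[47,8],[48,3],[50,0]]
[[3,2],[11,0],[21,13],[32,15],[37,2],[38,3],[44,16],[47,8],[48,3],[50,0]]
[[3,2],[11,0],[21,13],[32,15],[37,2],[38,3],[44,16],[47,8],[48,3],[50,0]]
[[3,2],[11,0],[18,16],[19,0],[21,13],[32,15],[37,2],[38,3],[44,16],[47,8],[48,3],[50,0]]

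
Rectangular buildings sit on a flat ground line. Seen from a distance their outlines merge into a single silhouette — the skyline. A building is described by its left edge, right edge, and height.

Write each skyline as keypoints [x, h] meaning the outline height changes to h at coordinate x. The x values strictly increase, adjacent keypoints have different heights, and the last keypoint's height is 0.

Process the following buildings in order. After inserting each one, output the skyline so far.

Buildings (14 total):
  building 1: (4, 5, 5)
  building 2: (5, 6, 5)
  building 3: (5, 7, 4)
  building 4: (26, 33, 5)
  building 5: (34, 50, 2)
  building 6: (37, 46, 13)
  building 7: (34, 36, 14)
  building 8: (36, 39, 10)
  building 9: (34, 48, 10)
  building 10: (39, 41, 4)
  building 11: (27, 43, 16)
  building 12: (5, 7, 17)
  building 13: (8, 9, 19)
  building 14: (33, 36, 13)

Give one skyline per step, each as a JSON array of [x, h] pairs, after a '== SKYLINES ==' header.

== SKYLINES ==
[[4,5],[5,0]]
[[4,5],[6,0]]
[[4,5],[6,4],[7,0]]
[[4,5],[6,4],[7,0],[26,5],[33,0]]
[[4,5],[6,4],[7,0],[26,5],[33,0],[34,2],[50,0]]
[[4,5],[6,4],[7,0],[26,5],[33,0],[34,2],[37,13],[46,2],[50,0]]
[[4,5],[6,4],[7,0],[26,5],[33,0],[34,14],[36,2],[37,13],[46,2],[50,0]]
[[4,5],[6,4],[7,0],[26,5],[33,0],[34,14],[36,10],[37,13],[46,2],[50,0]]
[[4,5],[6,4],[7,0],[26,5],[33,0],[34,14],[36,10],[37,13],[46,10],[48,2],[50,0]]
[[4,5],[6,4],[7,0],[26,5],[33,0],[34,14],[36,10],[37,13],[46,10],[48,2],[50,0]]
[[4,5],[6,4],[7,0],[26,5],[27,16],[43,13],[46,10],[48,2],[50,0]]
[[4,5],[5,17],[7,0],[26,5],[27,16],[43,13],[46,10],[48,2],[50,0]]
[[4,5],[5,17],[7,0],[8,19],[9,0],[26,5],[27,16],[43,13],[46,10],[48,2],[50,0]]
[[4,5],[5,17],[7,0],[8,19],[9,0],[26,5],[27,16],[43,13],[46,10],[48,2],[50,0]]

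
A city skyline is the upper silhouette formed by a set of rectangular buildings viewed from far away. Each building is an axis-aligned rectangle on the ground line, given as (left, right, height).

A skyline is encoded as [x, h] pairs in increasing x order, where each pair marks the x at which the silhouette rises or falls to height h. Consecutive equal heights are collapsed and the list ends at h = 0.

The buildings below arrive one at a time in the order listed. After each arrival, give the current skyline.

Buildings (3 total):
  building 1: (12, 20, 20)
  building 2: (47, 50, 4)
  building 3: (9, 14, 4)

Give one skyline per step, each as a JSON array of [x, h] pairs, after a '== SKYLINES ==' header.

== SKYLINES ==
[[12,20],[20,0]]
[[12,20],[20,0],[47,4],[50,0]]
[[9,4],[12,20],[20,0],[47,4],[50,0]]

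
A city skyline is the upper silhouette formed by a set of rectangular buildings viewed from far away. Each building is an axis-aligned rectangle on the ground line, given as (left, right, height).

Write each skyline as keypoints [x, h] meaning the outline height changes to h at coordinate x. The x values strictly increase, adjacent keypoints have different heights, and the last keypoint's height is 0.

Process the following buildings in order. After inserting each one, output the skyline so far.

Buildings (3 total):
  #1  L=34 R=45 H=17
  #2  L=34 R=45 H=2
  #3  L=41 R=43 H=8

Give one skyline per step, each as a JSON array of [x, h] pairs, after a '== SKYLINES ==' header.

== SKYLINES ==
[[34,17],[45,0]]
[[34,17],[45,0]]
[[34,17],[45,0]]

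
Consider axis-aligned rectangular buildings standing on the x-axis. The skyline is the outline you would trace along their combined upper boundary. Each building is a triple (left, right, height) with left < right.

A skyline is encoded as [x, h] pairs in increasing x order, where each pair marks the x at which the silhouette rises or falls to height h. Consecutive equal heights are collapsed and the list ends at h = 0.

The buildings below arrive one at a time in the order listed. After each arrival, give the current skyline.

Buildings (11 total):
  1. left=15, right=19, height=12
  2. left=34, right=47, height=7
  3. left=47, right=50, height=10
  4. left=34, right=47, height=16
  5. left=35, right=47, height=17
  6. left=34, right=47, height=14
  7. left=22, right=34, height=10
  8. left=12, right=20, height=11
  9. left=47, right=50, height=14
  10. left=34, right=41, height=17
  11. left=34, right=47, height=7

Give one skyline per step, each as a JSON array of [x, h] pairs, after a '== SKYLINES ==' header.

== SKYLINES ==
[[15,12],[19,0]]
[[15,12],[19,0],[34,7],[47,0]]
[[15,12],[19,0],[34,7],[47,10],[50,0]]
[[15,12],[19,0],[34,16],[47,10],[50,0]]
[[15,12],[19,0],[34,16],[35,17],[47,10],[50,0]]
[[15,12],[19,0],[34,16],[35,17],[47,10],[50,0]]
[[15,12],[19,0],[22,10],[34,16],[35,17],[47,10],[50,0]]
[[12,11],[15,12],[19,11],[20,0],[22,10],[34,16],[35,17],[47,10],[50,0]]
[[12,11],[15,12],[19,11],[20,0],[22,10],[34,16],[35,17],[47,14],[50,0]]
[[12,11],[15,12],[19,11],[20,0],[22,10],[34,17],[47,14],[50,0]]
[[12,11],[15,12],[19,11],[20,0],[22,10],[34,17],[47,14],[50,0]]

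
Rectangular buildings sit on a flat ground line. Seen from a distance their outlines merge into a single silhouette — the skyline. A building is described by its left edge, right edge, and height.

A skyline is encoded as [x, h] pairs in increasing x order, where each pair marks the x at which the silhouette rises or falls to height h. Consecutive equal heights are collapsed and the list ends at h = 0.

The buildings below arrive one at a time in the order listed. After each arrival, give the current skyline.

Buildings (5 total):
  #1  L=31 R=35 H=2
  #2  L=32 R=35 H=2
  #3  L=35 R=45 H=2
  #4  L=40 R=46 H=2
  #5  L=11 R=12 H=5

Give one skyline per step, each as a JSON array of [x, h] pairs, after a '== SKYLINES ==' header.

== SKYLINES ==
[[31,2],[35,0]]
[[31,2],[35,0]]
[[31,2],[45,0]]
[[31,2],[46,0]]
[[11,5],[12,0],[31,2],[46,0]]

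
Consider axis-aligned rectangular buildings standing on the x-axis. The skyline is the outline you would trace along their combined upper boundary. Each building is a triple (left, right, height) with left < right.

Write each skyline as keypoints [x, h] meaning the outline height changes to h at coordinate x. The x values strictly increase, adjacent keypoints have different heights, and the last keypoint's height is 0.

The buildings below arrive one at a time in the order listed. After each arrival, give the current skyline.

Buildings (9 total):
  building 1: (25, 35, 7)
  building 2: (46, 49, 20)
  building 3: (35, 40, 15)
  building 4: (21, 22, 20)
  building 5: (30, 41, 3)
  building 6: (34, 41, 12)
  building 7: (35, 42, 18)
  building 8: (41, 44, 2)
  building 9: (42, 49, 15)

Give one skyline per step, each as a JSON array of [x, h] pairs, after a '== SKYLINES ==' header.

== SKYLINES ==
[[25,7],[35,0]]
[[25,7],[35,0],[46,20],[49,0]]
[[25,7],[35,15],[40,0],[46,20],[49,0]]
[[21,20],[22,0],[25,7],[35,15],[40,0],[46,20],[49,0]]
[[21,20],[22,0],[25,7],[35,15],[40,3],[41,0],[46,20],[49,0]]
[[21,20],[22,0],[25,7],[34,12],[35,15],[40,12],[41,0],[46,20],[49,0]]
[[21,20],[22,0],[25,7],[34,12],[35,18],[42,0],[46,20],[49,0]]
[[21,20],[22,0],[25,7],[34,12],[35,18],[42,2],[44,0],[46,20],[49,0]]
[[21,20],[22,0],[25,7],[34,12],[35,18],[42,15],[46,20],[49,0]]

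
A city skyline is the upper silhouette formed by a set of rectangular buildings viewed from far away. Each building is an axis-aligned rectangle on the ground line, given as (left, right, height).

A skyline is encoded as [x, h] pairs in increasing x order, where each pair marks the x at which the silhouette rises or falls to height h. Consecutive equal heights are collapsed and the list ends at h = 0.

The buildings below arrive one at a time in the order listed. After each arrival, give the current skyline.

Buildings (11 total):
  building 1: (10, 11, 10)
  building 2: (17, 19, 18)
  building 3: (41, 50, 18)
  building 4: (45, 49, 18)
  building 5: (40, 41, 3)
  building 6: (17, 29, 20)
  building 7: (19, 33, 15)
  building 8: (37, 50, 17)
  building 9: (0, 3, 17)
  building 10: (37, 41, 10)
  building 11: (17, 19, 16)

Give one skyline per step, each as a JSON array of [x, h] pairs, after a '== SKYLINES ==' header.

== SKYLINES ==
[[10,10],[11,0]]
[[10,10],[11,0],[17,18],[19,0]]
[[10,10],[11,0],[17,18],[19,0],[41,18],[50,0]]
[[10,10],[11,0],[17,18],[19,0],[41,18],[50,0]]
[[10,10],[11,0],[17,18],[19,0],[40,3],[41,18],[50,0]]
[[10,10],[11,0],[17,20],[29,0],[40,3],[41,18],[50,0]]
[[10,10],[11,0],[17,20],[29,15],[33,0],[40,3],[41,18],[50,0]]
[[10,10],[11,0],[17,20],[29,15],[33,0],[37,17],[41,18],[50,0]]
[[0,17],[3,0],[10,10],[11,0],[17,20],[29,15],[33,0],[37,17],[41,18],[50,0]]
[[0,17],[3,0],[10,10],[11,0],[17,20],[29,15],[33,0],[37,17],[41,18],[50,0]]
[[0,17],[3,0],[10,10],[11,0],[17,20],[29,15],[33,0],[37,17],[41,18],[50,0]]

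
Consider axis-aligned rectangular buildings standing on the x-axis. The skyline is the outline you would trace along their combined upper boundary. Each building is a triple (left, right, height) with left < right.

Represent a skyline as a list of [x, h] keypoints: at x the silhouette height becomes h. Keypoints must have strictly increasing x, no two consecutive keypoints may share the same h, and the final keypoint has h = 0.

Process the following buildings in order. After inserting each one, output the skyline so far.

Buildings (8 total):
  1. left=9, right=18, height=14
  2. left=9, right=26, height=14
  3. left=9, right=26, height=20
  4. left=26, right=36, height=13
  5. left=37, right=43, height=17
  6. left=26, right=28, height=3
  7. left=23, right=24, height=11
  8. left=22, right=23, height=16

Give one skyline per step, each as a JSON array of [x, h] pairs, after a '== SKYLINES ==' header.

== SKYLINES ==
[[9,14],[18,0]]
[[9,14],[26,0]]
[[9,20],[26,0]]
[[9,20],[26,13],[36,0]]
[[9,20],[26,13],[36,0],[37,17],[43,0]]
[[9,20],[26,13],[36,0],[37,17],[43,0]]
[[9,20],[26,13],[36,0],[37,17],[43,0]]
[[9,20],[26,13],[36,0],[37,17],[43,0]]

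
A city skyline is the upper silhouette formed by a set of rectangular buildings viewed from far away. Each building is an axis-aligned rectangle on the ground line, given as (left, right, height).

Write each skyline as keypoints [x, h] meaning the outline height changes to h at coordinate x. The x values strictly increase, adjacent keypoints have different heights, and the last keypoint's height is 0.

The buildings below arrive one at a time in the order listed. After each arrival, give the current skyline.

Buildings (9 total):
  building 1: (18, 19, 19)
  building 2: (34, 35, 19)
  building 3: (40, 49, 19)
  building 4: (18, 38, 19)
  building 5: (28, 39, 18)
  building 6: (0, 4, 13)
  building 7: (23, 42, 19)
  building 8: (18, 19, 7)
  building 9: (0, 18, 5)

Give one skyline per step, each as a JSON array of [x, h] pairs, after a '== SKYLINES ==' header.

== SKYLINES ==
[[18,19],[19,0]]
[[18,19],[19,0],[34,19],[35,0]]
[[18,19],[19,0],[34,19],[35,0],[40,19],[49,0]]
[[18,19],[38,0],[40,19],[49,0]]
[[18,19],[38,18],[39,0],[40,19],[49,0]]
[[0,13],[4,0],[18,19],[38,18],[39,0],[40,19],[49,0]]
[[0,13],[4,0],[18,19],[49,0]]
[[0,13],[4,0],[18,19],[49,0]]
[[0,13],[4,5],[18,19],[49,0]]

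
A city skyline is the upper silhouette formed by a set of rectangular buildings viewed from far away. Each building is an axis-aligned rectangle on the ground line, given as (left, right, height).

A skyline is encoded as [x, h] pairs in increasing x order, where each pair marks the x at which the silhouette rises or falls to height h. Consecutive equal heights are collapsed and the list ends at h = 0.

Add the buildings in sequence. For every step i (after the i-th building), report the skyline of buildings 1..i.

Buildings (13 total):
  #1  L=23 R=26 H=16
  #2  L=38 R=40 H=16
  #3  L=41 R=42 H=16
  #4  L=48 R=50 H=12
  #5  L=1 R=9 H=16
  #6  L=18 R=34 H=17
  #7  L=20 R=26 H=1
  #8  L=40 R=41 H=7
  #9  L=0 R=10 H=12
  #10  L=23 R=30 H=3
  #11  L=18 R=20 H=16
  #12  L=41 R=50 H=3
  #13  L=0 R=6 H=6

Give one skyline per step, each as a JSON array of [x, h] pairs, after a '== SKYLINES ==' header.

== SKYLINES ==
[[23,16],[26,0]]
[[23,16],[26,0],[38,16],[40,0]]
[[23,16],[26,0],[38,16],[40,0],[41,16],[42,0]]
[[23,16],[26,0],[38,16],[40,0],[41,16],[42,0],[48,12],[50,0]]
[[1,16],[9,0],[23,16],[26,0],[38,16],[40,0],[41,16],[42,0],[48,12],[50,0]]
[[1,16],[9,0],[18,17],[34,0],[38,16],[40,0],[41,16],[42,0],[48,12],[50,0]]
[[1,16],[9,0],[18,17],[34,0],[38,16],[40,0],[41,16],[42,0],[48,12],[50,0]]
[[1,16],[9,0],[18,17],[34,0],[38,16],[40,7],[41,16],[42,0],[48,12],[50,0]]
[[0,12],[1,16],[9,12],[10,0],[18,17],[34,0],[38,16],[40,7],[41,16],[42,0],[48,12],[50,0]]
[[0,12],[1,16],[9,12],[10,0],[18,17],[34,0],[38,16],[40,7],[41,16],[42,0],[48,12],[50,0]]
[[0,12],[1,16],[9,12],[10,0],[18,17],[34,0],[38,16],[40,7],[41,16],[42,0],[48,12],[50,0]]
[[0,12],[1,16],[9,12],[10,0],[18,17],[34,0],[38,16],[40,7],[41,16],[42,3],[48,12],[50,0]]
[[0,12],[1,16],[9,12],[10,0],[18,17],[34,0],[38,16],[40,7],[41,16],[42,3],[48,12],[50,0]]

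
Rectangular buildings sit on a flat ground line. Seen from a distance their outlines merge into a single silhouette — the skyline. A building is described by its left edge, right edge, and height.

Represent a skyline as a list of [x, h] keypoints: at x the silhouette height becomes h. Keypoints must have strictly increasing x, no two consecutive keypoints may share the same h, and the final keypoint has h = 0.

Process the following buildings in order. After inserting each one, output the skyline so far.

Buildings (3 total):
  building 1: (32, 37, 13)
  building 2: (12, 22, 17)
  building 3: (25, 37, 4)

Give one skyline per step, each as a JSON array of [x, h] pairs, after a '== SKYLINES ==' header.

== SKYLINES ==
[[32,13],[37,0]]
[[12,17],[22,0],[32,13],[37,0]]
[[12,17],[22,0],[25,4],[32,13],[37,0]]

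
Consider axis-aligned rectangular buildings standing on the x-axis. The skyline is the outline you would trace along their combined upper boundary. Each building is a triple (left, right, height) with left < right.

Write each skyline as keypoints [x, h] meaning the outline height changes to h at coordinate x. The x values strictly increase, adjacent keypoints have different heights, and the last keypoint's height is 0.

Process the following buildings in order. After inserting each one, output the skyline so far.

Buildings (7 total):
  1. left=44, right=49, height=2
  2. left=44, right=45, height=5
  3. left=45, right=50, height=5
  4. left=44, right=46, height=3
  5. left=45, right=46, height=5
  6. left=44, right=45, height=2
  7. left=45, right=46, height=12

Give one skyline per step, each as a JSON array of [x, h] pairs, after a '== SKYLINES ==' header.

== SKYLINES ==
[[44,2],[49,0]]
[[44,5],[45,2],[49,0]]
[[44,5],[50,0]]
[[44,5],[50,0]]
[[44,5],[50,0]]
[[44,5],[50,0]]
[[44,5],[45,12],[46,5],[50,0]]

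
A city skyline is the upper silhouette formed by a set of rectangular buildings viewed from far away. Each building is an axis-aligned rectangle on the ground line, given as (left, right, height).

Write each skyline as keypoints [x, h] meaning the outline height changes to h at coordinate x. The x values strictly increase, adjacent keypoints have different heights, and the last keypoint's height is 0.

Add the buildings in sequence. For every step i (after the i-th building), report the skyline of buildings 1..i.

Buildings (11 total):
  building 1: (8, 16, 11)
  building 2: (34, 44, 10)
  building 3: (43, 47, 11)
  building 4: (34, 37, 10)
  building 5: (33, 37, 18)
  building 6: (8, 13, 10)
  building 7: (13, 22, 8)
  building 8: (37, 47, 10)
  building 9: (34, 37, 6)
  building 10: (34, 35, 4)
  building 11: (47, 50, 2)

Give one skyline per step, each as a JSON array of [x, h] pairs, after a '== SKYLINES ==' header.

== SKYLINES ==
[[8,11],[16,0]]
[[8,11],[16,0],[34,10],[44,0]]
[[8,11],[16,0],[34,10],[43,11],[47,0]]
[[8,11],[16,0],[34,10],[43,11],[47,0]]
[[8,11],[16,0],[33,18],[37,10],[43,11],[47,0]]
[[8,11],[16,0],[33,18],[37,10],[43,11],[47,0]]
[[8,11],[16,8],[22,0],[33,18],[37,10],[43,11],[47,0]]
[[8,11],[16,8],[22,0],[33,18],[37,10],[43,11],[47,0]]
[[8,11],[16,8],[22,0],[33,18],[37,10],[43,11],[47,0]]
[[8,11],[16,8],[22,0],[33,18],[37,10],[43,11],[47,0]]
[[8,11],[16,8],[22,0],[33,18],[37,10],[43,11],[47,2],[50,0]]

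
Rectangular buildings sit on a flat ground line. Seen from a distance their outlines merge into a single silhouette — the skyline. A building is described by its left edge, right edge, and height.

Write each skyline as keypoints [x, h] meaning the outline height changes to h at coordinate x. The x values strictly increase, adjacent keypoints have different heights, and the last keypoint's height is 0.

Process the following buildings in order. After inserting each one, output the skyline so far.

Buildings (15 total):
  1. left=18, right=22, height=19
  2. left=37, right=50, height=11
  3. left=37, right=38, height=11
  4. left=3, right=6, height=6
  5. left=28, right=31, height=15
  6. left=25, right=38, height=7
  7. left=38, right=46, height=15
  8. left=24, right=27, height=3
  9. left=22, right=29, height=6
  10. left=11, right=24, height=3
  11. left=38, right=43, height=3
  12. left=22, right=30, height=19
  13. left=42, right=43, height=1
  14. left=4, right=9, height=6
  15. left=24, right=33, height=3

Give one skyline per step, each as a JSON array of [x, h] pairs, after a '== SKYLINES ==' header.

== SKYLINES ==
[[18,19],[22,0]]
[[18,19],[22,0],[37,11],[50,0]]
[[18,19],[22,0],[37,11],[50,0]]
[[3,6],[6,0],[18,19],[22,0],[37,11],[50,0]]
[[3,6],[6,0],[18,19],[22,0],[28,15],[31,0],[37,11],[50,0]]
[[3,6],[6,0],[18,19],[22,0],[25,7],[28,15],[31,7],[37,11],[50,0]]
[[3,6],[6,0],[18,19],[22,0],[25,7],[28,15],[31,7],[37,11],[38,15],[46,11],[50,0]]
[[3,6],[6,0],[18,19],[22,0],[24,3],[25,7],[28,15],[31,7],[37,11],[38,15],[46,11],[50,0]]
[[3,6],[6,0],[18,19],[22,6],[25,7],[28,15],[31,7],[37,11],[38,15],[46,11],[50,0]]
[[3,6],[6,0],[11,3],[18,19],[22,6],[25,7],[28,15],[31,7],[37,11],[38,15],[46,11],[50,0]]
[[3,6],[6,0],[11,3],[18,19],[22,6],[25,7],[28,15],[31,7],[37,11],[38,15],[46,11],[50,0]]
[[3,6],[6,0],[11,3],[18,19],[30,15],[31,7],[37,11],[38,15],[46,11],[50,0]]
[[3,6],[6,0],[11,3],[18,19],[30,15],[31,7],[37,11],[38,15],[46,11],[50,0]]
[[3,6],[9,0],[11,3],[18,19],[30,15],[31,7],[37,11],[38,15],[46,11],[50,0]]
[[3,6],[9,0],[11,3],[18,19],[30,15],[31,7],[37,11],[38,15],[46,11],[50,0]]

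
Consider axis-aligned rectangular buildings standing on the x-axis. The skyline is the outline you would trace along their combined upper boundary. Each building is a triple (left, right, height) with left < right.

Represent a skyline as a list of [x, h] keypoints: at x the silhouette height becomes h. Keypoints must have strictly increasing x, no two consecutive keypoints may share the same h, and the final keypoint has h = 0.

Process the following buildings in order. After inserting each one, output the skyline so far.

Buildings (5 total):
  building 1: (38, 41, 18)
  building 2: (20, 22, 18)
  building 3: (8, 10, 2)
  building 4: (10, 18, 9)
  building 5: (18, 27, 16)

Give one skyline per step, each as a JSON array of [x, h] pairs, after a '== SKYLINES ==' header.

== SKYLINES ==
[[38,18],[41,0]]
[[20,18],[22,0],[38,18],[41,0]]
[[8,2],[10,0],[20,18],[22,0],[38,18],[41,0]]
[[8,2],[10,9],[18,0],[20,18],[22,0],[38,18],[41,0]]
[[8,2],[10,9],[18,16],[20,18],[22,16],[27,0],[38,18],[41,0]]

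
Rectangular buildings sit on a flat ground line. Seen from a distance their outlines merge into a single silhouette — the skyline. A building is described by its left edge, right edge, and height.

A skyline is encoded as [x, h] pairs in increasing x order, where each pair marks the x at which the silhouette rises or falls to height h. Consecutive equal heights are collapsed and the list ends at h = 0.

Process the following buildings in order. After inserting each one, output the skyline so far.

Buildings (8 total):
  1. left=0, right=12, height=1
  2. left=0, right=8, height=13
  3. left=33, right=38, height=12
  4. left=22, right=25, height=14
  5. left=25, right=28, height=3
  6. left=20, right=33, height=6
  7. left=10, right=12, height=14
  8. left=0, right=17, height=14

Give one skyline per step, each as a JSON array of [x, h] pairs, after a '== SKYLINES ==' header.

== SKYLINES ==
[[0,1],[12,0]]
[[0,13],[8,1],[12,0]]
[[0,13],[8,1],[12,0],[33,12],[38,0]]
[[0,13],[8,1],[12,0],[22,14],[25,0],[33,12],[38,0]]
[[0,13],[8,1],[12,0],[22,14],[25,3],[28,0],[33,12],[38,0]]
[[0,13],[8,1],[12,0],[20,6],[22,14],[25,6],[33,12],[38,0]]
[[0,13],[8,1],[10,14],[12,0],[20,6],[22,14],[25,6],[33,12],[38,0]]
[[0,14],[17,0],[20,6],[22,14],[25,6],[33,12],[38,0]]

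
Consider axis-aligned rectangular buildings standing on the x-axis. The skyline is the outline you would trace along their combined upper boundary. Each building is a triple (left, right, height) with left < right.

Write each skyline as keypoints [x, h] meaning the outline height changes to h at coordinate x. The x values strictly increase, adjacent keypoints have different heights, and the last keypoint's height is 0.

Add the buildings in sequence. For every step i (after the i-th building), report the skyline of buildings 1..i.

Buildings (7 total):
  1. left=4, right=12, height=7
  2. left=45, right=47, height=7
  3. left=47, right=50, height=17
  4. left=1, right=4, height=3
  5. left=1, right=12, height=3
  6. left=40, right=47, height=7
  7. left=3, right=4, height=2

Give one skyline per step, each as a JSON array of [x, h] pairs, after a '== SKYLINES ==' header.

== SKYLINES ==
[[4,7],[12,0]]
[[4,7],[12,0],[45,7],[47,0]]
[[4,7],[12,0],[45,7],[47,17],[50,0]]
[[1,3],[4,7],[12,0],[45,7],[47,17],[50,0]]
[[1,3],[4,7],[12,0],[45,7],[47,17],[50,0]]
[[1,3],[4,7],[12,0],[40,7],[47,17],[50,0]]
[[1,3],[4,7],[12,0],[40,7],[47,17],[50,0]]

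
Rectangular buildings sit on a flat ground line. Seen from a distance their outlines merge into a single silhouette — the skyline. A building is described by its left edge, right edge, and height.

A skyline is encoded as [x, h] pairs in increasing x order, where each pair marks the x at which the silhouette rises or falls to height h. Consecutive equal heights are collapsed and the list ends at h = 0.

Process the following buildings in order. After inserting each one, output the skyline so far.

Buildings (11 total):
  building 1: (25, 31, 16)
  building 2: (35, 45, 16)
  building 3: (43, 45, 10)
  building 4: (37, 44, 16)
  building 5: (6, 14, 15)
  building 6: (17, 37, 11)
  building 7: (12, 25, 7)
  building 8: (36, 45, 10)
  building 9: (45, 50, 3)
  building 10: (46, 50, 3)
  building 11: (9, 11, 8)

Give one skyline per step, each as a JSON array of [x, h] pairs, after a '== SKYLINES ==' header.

== SKYLINES ==
[[25,16],[31,0]]
[[25,16],[31,0],[35,16],[45,0]]
[[25,16],[31,0],[35,16],[45,0]]
[[25,16],[31,0],[35,16],[45,0]]
[[6,15],[14,0],[25,16],[31,0],[35,16],[45,0]]
[[6,15],[14,0],[17,11],[25,16],[31,11],[35,16],[45,0]]
[[6,15],[14,7],[17,11],[25,16],[31,11],[35,16],[45,0]]
[[6,15],[14,7],[17,11],[25,16],[31,11],[35,16],[45,0]]
[[6,15],[14,7],[17,11],[25,16],[31,11],[35,16],[45,3],[50,0]]
[[6,15],[14,7],[17,11],[25,16],[31,11],[35,16],[45,3],[50,0]]
[[6,15],[14,7],[17,11],[25,16],[31,11],[35,16],[45,3],[50,0]]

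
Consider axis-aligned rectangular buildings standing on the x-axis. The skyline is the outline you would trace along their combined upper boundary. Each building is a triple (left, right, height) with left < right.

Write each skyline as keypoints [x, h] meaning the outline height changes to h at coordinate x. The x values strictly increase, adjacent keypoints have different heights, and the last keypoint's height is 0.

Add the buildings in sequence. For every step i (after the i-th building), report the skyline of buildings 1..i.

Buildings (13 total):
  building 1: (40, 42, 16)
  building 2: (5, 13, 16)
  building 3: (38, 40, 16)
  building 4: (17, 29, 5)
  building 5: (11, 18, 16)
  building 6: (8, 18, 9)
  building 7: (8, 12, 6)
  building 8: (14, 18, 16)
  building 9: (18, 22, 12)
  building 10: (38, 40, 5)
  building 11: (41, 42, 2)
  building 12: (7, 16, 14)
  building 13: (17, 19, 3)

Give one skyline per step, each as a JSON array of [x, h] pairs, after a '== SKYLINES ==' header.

== SKYLINES ==
[[40,16],[42,0]]
[[5,16],[13,0],[40,16],[42,0]]
[[5,16],[13,0],[38,16],[42,0]]
[[5,16],[13,0],[17,5],[29,0],[38,16],[42,0]]
[[5,16],[18,5],[29,0],[38,16],[42,0]]
[[5,16],[18,5],[29,0],[38,16],[42,0]]
[[5,16],[18,5],[29,0],[38,16],[42,0]]
[[5,16],[18,5],[29,0],[38,16],[42,0]]
[[5,16],[18,12],[22,5],[29,0],[38,16],[42,0]]
[[5,16],[18,12],[22,5],[29,0],[38,16],[42,0]]
[[5,16],[18,12],[22,5],[29,0],[38,16],[42,0]]
[[5,16],[18,12],[22,5],[29,0],[38,16],[42,0]]
[[5,16],[18,12],[22,5],[29,0],[38,16],[42,0]]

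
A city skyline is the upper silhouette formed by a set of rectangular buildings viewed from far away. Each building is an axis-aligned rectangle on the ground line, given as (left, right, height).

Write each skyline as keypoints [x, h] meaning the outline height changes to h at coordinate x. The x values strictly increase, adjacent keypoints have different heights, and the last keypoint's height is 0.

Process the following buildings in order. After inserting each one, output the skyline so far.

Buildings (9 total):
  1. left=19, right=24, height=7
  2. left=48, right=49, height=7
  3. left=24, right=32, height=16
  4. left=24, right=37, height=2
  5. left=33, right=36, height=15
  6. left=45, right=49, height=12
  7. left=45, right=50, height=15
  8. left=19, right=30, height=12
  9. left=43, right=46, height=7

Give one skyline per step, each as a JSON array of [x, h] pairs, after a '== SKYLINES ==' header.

== SKYLINES ==
[[19,7],[24,0]]
[[19,7],[24,0],[48,7],[49,0]]
[[19,7],[24,16],[32,0],[48,7],[49,0]]
[[19,7],[24,16],[32,2],[37,0],[48,7],[49,0]]
[[19,7],[24,16],[32,2],[33,15],[36,2],[37,0],[48,7],[49,0]]
[[19,7],[24,16],[32,2],[33,15],[36,2],[37,0],[45,12],[49,0]]
[[19,7],[24,16],[32,2],[33,15],[36,2],[37,0],[45,15],[50,0]]
[[19,12],[24,16],[32,2],[33,15],[36,2],[37,0],[45,15],[50,0]]
[[19,12],[24,16],[32,2],[33,15],[36,2],[37,0],[43,7],[45,15],[50,0]]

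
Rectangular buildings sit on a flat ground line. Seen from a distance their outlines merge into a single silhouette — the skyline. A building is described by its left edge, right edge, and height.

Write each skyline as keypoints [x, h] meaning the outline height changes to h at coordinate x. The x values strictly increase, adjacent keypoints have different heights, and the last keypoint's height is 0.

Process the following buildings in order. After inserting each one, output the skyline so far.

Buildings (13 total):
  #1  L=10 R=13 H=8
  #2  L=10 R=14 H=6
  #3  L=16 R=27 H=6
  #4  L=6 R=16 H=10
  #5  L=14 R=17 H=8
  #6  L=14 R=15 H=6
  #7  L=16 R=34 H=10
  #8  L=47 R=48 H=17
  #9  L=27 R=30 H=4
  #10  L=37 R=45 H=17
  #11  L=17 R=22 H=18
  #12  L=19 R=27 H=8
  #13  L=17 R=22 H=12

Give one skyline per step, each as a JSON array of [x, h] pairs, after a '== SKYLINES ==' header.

== SKYLINES ==
[[10,8],[13,0]]
[[10,8],[13,6],[14,0]]
[[10,8],[13,6],[14,0],[16,6],[27,0]]
[[6,10],[16,6],[27,0]]
[[6,10],[16,8],[17,6],[27,0]]
[[6,10],[16,8],[17,6],[27,0]]
[[6,10],[34,0]]
[[6,10],[34,0],[47,17],[48,0]]
[[6,10],[34,0],[47,17],[48,0]]
[[6,10],[34,0],[37,17],[45,0],[47,17],[48,0]]
[[6,10],[17,18],[22,10],[34,0],[37,17],[45,0],[47,17],[48,0]]
[[6,10],[17,18],[22,10],[34,0],[37,17],[45,0],[47,17],[48,0]]
[[6,10],[17,18],[22,10],[34,0],[37,17],[45,0],[47,17],[48,0]]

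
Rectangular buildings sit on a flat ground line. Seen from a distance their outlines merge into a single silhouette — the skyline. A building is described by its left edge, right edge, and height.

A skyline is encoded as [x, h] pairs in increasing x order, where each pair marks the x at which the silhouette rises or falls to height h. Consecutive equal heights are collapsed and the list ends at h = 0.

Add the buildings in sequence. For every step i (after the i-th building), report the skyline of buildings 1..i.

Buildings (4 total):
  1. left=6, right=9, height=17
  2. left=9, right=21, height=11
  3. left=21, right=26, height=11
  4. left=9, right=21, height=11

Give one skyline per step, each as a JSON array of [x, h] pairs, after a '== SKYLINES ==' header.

== SKYLINES ==
[[6,17],[9,0]]
[[6,17],[9,11],[21,0]]
[[6,17],[9,11],[26,0]]
[[6,17],[9,11],[26,0]]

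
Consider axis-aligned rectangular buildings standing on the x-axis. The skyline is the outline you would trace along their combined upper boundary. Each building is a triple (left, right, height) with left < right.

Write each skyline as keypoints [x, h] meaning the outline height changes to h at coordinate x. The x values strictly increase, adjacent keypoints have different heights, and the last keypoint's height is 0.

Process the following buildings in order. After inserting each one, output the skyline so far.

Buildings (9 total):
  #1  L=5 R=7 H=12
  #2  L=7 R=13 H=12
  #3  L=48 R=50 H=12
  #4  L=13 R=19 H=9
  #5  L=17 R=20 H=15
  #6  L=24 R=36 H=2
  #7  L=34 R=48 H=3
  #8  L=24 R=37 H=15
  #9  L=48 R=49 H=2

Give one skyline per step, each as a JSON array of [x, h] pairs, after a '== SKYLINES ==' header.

== SKYLINES ==
[[5,12],[7,0]]
[[5,12],[13,0]]
[[5,12],[13,0],[48,12],[50,0]]
[[5,12],[13,9],[19,0],[48,12],[50,0]]
[[5,12],[13,9],[17,15],[20,0],[48,12],[50,0]]
[[5,12],[13,9],[17,15],[20,0],[24,2],[36,0],[48,12],[50,0]]
[[5,12],[13,9],[17,15],[20,0],[24,2],[34,3],[48,12],[50,0]]
[[5,12],[13,9],[17,15],[20,0],[24,15],[37,3],[48,12],[50,0]]
[[5,12],[13,9],[17,15],[20,0],[24,15],[37,3],[48,12],[50,0]]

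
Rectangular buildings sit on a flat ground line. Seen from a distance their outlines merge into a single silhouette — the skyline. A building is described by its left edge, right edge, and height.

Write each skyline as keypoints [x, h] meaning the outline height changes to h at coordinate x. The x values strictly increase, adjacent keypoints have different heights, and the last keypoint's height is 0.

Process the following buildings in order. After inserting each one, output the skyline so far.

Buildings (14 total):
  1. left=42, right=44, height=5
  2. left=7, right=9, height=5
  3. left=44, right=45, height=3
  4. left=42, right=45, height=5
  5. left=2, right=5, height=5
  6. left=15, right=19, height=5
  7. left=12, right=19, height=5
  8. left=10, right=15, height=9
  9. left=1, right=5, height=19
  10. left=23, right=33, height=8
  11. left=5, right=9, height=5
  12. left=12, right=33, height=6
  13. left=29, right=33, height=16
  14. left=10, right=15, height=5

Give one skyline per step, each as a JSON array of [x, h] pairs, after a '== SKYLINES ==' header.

== SKYLINES ==
[[42,5],[44,0]]
[[7,5],[9,0],[42,5],[44,0]]
[[7,5],[9,0],[42,5],[44,3],[45,0]]
[[7,5],[9,0],[42,5],[45,0]]
[[2,5],[5,0],[7,5],[9,0],[42,5],[45,0]]
[[2,5],[5,0],[7,5],[9,0],[15,5],[19,0],[42,5],[45,0]]
[[2,5],[5,0],[7,5],[9,0],[12,5],[19,0],[42,5],[45,0]]
[[2,5],[5,0],[7,5],[9,0],[10,9],[15,5],[19,0],[42,5],[45,0]]
[[1,19],[5,0],[7,5],[9,0],[10,9],[15,5],[19,0],[42,5],[45,0]]
[[1,19],[5,0],[7,5],[9,0],[10,9],[15,5],[19,0],[23,8],[33,0],[42,5],[45,0]]
[[1,19],[5,5],[9,0],[10,9],[15,5],[19,0],[23,8],[33,0],[42,5],[45,0]]
[[1,19],[5,5],[9,0],[10,9],[15,6],[23,8],[33,0],[42,5],[45,0]]
[[1,19],[5,5],[9,0],[10,9],[15,6],[23,8],[29,16],[33,0],[42,5],[45,0]]
[[1,19],[5,5],[9,0],[10,9],[15,6],[23,8],[29,16],[33,0],[42,5],[45,0]]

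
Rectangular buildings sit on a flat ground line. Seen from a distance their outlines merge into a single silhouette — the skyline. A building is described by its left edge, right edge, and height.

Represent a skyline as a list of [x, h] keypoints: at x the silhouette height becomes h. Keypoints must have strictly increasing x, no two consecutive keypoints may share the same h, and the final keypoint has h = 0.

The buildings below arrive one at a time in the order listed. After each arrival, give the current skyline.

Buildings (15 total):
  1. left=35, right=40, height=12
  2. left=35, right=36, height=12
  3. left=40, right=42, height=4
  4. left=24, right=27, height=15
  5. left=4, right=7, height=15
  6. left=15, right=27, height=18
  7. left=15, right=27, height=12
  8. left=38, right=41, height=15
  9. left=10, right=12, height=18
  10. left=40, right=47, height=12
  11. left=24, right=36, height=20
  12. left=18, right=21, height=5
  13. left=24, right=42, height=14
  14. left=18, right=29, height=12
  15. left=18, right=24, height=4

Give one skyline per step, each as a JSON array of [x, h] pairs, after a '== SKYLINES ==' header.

== SKYLINES ==
[[35,12],[40,0]]
[[35,12],[40,0]]
[[35,12],[40,4],[42,0]]
[[24,15],[27,0],[35,12],[40,4],[42,0]]
[[4,15],[7,0],[24,15],[27,0],[35,12],[40,4],[42,0]]
[[4,15],[7,0],[15,18],[27,0],[35,12],[40,4],[42,0]]
[[4,15],[7,0],[15,18],[27,0],[35,12],[40,4],[42,0]]
[[4,15],[7,0],[15,18],[27,0],[35,12],[38,15],[41,4],[42,0]]
[[4,15],[7,0],[10,18],[12,0],[15,18],[27,0],[35,12],[38,15],[41,4],[42,0]]
[[4,15],[7,0],[10,18],[12,0],[15,18],[27,0],[35,12],[38,15],[41,12],[47,0]]
[[4,15],[7,0],[10,18],[12,0],[15,18],[24,20],[36,12],[38,15],[41,12],[47,0]]
[[4,15],[7,0],[10,18],[12,0],[15,18],[24,20],[36,12],[38,15],[41,12],[47,0]]
[[4,15],[7,0],[10,18],[12,0],[15,18],[24,20],[36,14],[38,15],[41,14],[42,12],[47,0]]
[[4,15],[7,0],[10,18],[12,0],[15,18],[24,20],[36,14],[38,15],[41,14],[42,12],[47,0]]
[[4,15],[7,0],[10,18],[12,0],[15,18],[24,20],[36,14],[38,15],[41,14],[42,12],[47,0]]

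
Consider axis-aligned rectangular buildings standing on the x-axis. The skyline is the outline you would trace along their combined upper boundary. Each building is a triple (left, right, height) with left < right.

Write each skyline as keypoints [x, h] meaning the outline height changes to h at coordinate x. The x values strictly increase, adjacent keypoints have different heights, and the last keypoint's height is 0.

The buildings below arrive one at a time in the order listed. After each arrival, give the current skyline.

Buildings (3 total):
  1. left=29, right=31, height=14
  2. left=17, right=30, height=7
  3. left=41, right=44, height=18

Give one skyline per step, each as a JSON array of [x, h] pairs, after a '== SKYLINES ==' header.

== SKYLINES ==
[[29,14],[31,0]]
[[17,7],[29,14],[31,0]]
[[17,7],[29,14],[31,0],[41,18],[44,0]]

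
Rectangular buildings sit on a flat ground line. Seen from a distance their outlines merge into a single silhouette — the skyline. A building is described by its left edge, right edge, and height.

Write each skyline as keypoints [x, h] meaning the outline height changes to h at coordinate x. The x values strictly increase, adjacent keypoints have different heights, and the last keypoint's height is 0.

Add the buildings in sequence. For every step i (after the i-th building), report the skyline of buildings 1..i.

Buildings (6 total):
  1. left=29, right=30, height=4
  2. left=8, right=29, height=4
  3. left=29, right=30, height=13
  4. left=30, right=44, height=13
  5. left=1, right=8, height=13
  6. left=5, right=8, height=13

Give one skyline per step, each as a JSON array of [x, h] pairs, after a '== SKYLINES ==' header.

== SKYLINES ==
[[29,4],[30,0]]
[[8,4],[30,0]]
[[8,4],[29,13],[30,0]]
[[8,4],[29,13],[44,0]]
[[1,13],[8,4],[29,13],[44,0]]
[[1,13],[8,4],[29,13],[44,0]]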